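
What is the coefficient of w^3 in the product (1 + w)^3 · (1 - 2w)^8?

-159

Coefficient of w^3 = Σ_{j} C(3,j)·1^j·C(8,3-j)·(-2)^(3-j) for j from 0 to 3.
= (-448) + 336 + (-48) + 1 = -159.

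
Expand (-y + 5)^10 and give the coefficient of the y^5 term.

-787500

The general term is C(10,j)·(-y)^j·(5)^(10-j); the y^5 term has j = 5.
C(10,5) = 252.
Coefficient = C(10,5) · (-1)^5 · 5^5 = 252 · (-1) · 3125 = -787500.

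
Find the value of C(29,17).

51895935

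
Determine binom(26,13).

10400600

C(26,13) = (26·25·24·23·22·21·20·19·18·17·16·15·14) / 13! = 64764752532480000 / 6227020800 = 10400600.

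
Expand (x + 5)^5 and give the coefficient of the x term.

3125

The general term is C(5,j)·(x)^j·(5)^(5-j); the x^1 term has j = 1.
C(5,1) = 5.
Coefficient = C(5,1) · 5^4 = 5 · 625 = 3125.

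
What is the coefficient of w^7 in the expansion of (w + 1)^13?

1716

The general term is C(13,j)·(w)^j·(1)^(13-j); the w^7 term has j = 7.
C(13,7) = 1716.
Coefficient = C(13,7) = 1716.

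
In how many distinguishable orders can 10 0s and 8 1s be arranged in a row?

43758

Choose positions for the 0s: C(18,10) = 43758.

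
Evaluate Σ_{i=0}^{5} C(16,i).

6885

1 + 16 + 120 + 560 + 1820 + 4368 = 6885.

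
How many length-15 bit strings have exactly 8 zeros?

6435

Choose the 8 positions: C(15,8) = 6435.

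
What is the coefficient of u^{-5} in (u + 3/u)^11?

General term: C(11,j)·(u)^j·(3/u)^(11-j), with u-exponent 1j − 1(11−j) = 2j − 11.
Set 2j − 11 = -5: j = 3.
C(11,3) = 165; 1^3 = 1; 3^8 = 6561.
Coefficient = 165 · 1 · 6561 = 1082565.

1082565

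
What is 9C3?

C(9,3) = (9·8·7) / 3! = 504 / 6 = 84.

84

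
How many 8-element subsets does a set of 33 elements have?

13884156

C(33,8) = (33·32·31·30·29·28·27·26) / 8! = 559809169920 / 40320 = 13884156.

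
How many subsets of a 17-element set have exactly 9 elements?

24310

Choose the 9 positions: C(17,9) = 24310.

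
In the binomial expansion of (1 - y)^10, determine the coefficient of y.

-10

The general term is C(10,j)·(1)^j·(-y)^(10-j); the y^1 term has j = 9.
C(10,9) = 10.
Coefficient = C(10,9) · (-1)^1 = 10 · (-1) = -10.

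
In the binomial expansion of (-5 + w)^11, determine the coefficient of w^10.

The general term is C(11,j)·(-5)^j·(w)^(11-j); the w^10 term has j = 1.
C(11,1) = 11.
Coefficient = C(11,1) · (-5)^1 = 11 · (-5) = -55.

-55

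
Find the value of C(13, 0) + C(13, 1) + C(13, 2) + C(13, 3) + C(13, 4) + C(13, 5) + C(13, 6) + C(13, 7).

5812

1 + 13 + 78 + 286 + 715 + 1287 + 1716 + 1716 = 5812.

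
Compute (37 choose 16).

12875774670

C(37,16) = (37·36·35·34·33·32·31·30·29·28·27·26·25·24·23·22) / 16! = 269397128065642536960000 / 20922789888000 = 12875774670.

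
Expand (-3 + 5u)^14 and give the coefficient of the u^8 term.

The general term is C(14,j)·(-3)^j·(5u)^(14-j); the u^8 term has j = 6.
C(14,6) = 3003.
Coefficient = C(14,6) · (-3)^6 · 5^8 = 3003 · 729 · 390625 = 855151171875.

855151171875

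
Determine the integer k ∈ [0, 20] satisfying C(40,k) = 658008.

5

C(40,k) increases on 0 ≤ k ≤ 20. C(40,4) = 91390 and C(40,5) = 658008, so k = 5.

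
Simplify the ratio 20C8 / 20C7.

13/8

C(n,k+1)/C(n,k) = (n−k)/(k+1) = (20−7)/(7+1) = 13/8.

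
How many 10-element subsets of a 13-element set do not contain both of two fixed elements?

121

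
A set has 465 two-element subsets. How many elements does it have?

31

n(n−1)/2 = 465 ⇒ n(n−1) = 930. Since 31·30 = 930, n = 31.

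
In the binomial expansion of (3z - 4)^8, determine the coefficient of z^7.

-69984

The general term is C(8,j)·(3z)^j·(-4)^(8-j); the z^7 term has j = 7.
C(8,7) = 8.
Coefficient = C(8,7) · 3^7 · (-4)^1 = 8 · 2187 · (-4) = -69984.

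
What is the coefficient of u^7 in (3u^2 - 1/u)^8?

-13608

General term: C(8,j)·(3u^2)^j·(-1/u)^(8-j), with u-exponent 2j − 1(8−j) = 3j − 8.
Set 3j − 8 = 7: j = 5.
C(8,5) = 56; 3^5 = 243; (-1)^3 = -1.
Coefficient = 56 · 243 · (-1) = -13608.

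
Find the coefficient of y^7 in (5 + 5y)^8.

The general term is C(8,j)·(5)^j·(5y)^(8-j); the y^7 term has j = 1.
C(8,1) = 8.
Coefficient = C(8,1) · 5^1 · 5^7 = 8 · 5 · 78125 = 3125000.

3125000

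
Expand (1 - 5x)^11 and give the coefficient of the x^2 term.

1375

The general term is C(11,j)·(1)^j·(-5x)^(11-j); the x^2 term has j = 9.
C(11,9) = 55.
Coefficient = C(11,9) · (-5)^2 = 55 · 25 = 1375.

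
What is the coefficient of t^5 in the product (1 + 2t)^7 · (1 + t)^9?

24738

Coefficient of t^5 = Σ_{j} C(7,j)·2^j·C(9,5-j)·1^(5-j) for j from 0 to 5.
= 126 + 1764 + 7056 + 10080 + 5040 + 672 = 24738.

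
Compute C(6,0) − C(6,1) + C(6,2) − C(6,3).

The partial alternating sum Σ_{k=0}^{3} (−1)^k C(6,k) = (−1)^3 C(5,3) = -10.

-10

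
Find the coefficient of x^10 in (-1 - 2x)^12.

The general term is C(12,j)·(-1)^j·(-2x)^(12-j); the x^10 term has j = 2.
C(12,2) = 66.
Coefficient = C(12,2) · (-2)^10 = 66 · 1024 = 67584.

67584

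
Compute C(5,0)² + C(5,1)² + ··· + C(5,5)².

252

Σ C(5,i)² is the coefficient of x^5 in (1+x)^5(1+x)^5 = (1+x)^10, i.e. C(10,5) = 252.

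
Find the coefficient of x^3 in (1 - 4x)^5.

-640

The general term is C(5,j)·(1)^j·(-4x)^(5-j); the x^3 term has j = 2.
C(5,2) = 10.
Coefficient = C(5,2) · (-4)^3 = 10 · (-64) = -640.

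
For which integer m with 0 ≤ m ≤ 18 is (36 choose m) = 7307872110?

C(36,m) increases on 0 ≤ m ≤ 18. C(36,15) = 5567902560 and C(36,16) = 7307872110, so m = 16.

16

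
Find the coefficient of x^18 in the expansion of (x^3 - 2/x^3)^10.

180

General term: C(10,j)·(x^3)^j·(-2/x^3)^(10-j), with x-exponent 3j − 3(10−j) = 6j − 30.
Set 6j − 30 = 18: j = 8.
C(10,8) = 45; 1^8 = 1; (-2)^2 = 4.
Coefficient = 45 · 1 · 4 = 180.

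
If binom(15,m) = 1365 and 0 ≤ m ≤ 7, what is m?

C(15,m) increases on 0 ≤ m ≤ 7. C(15,3) = 455 and C(15,4) = 1365, so m = 4.

4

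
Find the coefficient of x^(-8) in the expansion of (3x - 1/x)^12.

594

General term: C(12,j)·(3x)^j·(-1/x)^(12-j), with x-exponent 1j − 1(12−j) = 2j − 12.
Set 2j − 12 = -8: j = 2.
C(12,2) = 66; 3^2 = 9; (-1)^10 = 1.
Coefficient = 66 · 9 · 1 = 594.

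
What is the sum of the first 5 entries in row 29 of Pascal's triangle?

1 + 29 + 406 + 3654 + 23751 = 27841.

27841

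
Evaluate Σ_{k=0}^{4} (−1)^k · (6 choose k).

The partial alternating sum Σ_{k=0}^{4} (−1)^k C(6,k) = (−1)^4 C(5,4) = 5.

5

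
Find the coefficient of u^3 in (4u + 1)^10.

7680

The general term is C(10,j)·(4u)^j·(1)^(10-j); the u^3 term has j = 3.
C(10,3) = 120.
Coefficient = C(10,3) · 4^3 = 120 · 64 = 7680.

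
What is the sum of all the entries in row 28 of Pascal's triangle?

268435456

The entries of row 28 sum to 2^28 = 268435456.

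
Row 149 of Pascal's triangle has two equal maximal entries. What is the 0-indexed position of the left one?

74

For odd n = 149, C(149,m) peaks at m = (n−1)/2 and (n+1)/2; the lesser is 74.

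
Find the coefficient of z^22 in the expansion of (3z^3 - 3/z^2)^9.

General term: C(9,j)·(3z^3)^j·(-3/z^2)^(9-j), with z-exponent 3j − 2(9−j) = 5j − 18.
Set 5j − 18 = 22: j = 8.
C(9,8) = 9; 3^8 = 6561; (-3)^1 = -3.
Coefficient = 9 · 6561 · (-3) = -177147.

-177147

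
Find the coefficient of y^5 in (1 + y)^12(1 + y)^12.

42504

(1 + y)^12(1 + y)^12 = (1 + y)^24, so the coefficient of y^5 is C(24,5)·1^5 = 42504·1 = 42504.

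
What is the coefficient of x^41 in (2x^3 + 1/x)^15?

245760

General term: C(15,j)·(2x^3)^j·(1/x)^(15-j), with x-exponent 3j − 1(15−j) = 4j − 15.
Set 4j − 15 = 41: j = 14.
C(15,14) = 15; 2^14 = 16384; 1^1 = 1.
Coefficient = 15 · 16384 · 1 = 245760.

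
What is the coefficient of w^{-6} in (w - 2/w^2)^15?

General term: C(15,j)·(w)^j·(-2/w^2)^(15-j), with w-exponent 1j − 2(15−j) = 3j − 30.
Set 3j − 30 = -6: j = 8.
C(15,8) = 6435; 1^8 = 1; (-2)^7 = -128.
Coefficient = 6435 · 1 · (-128) = -823680.

-823680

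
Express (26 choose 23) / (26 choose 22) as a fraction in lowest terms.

C(n,k+1)/C(n,k) = (n−k)/(k+1) = (26−22)/(22+1) = 4/23.

4/23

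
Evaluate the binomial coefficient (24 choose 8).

C(24,8) = (24·23·22·21·20·19·18·17) / 8! = 29654190720 / 40320 = 735471.

735471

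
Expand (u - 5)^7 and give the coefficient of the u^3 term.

21875

The general term is C(7,j)·(u)^j·(-5)^(7-j); the u^3 term has j = 3.
C(7,3) = 35.
Coefficient = C(7,3) · (-5)^4 = 35 · 625 = 21875.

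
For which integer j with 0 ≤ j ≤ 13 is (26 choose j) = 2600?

3

C(26,j) increases on 0 ≤ j ≤ 13. C(26,2) = 325 and C(26,3) = 2600, so j = 3.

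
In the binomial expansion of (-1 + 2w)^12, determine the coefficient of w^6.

59136

The general term is C(12,j)·(-1)^j·(2w)^(12-j); the w^6 term has j = 6.
C(12,6) = 924.
Coefficient = C(12,6) · 2^6 = 924 · 64 = 59136.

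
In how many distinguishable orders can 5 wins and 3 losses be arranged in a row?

56

Choose positions for the wins: C(8,5) = 56.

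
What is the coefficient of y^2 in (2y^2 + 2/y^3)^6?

General term: C(6,j)·(2y^2)^j·(2/y^3)^(6-j), with y-exponent 2j − 3(6−j) = 5j − 18.
Set 5j − 18 = 2: j = 4.
C(6,4) = 15; 2^4 = 16; 2^2 = 4.
Coefficient = 15 · 16 · 4 = 960.

960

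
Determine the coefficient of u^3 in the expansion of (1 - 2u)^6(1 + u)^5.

30

Coefficient of u^3 = Σ_{j} C(6,j)·(-2)^j·C(5,3-j)·1^(3-j) for j from 0 to 3.
= 10 + (-120) + 300 + (-160) = 30.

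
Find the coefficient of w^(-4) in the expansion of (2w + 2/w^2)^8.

17920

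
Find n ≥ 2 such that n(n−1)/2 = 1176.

n(n−1)/2 = 1176 ⇒ n(n−1) = 2352. Since 49·48 = 2352, n = 49.

49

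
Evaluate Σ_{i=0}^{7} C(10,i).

1 + 10 + 45 + 120 + 210 + 252 + 210 + 120 = 968.

968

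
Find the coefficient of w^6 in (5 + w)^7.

The general term is C(7,j)·(5)^j·(w)^(7-j); the w^6 term has j = 1.
C(7,1) = 7.
Coefficient = C(7,1) · 5^1 = 7 · 5 = 35.

35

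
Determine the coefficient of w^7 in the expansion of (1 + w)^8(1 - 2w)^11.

Coefficient of w^7 = Σ_{j} C(8,j)·1^j·C(11,7-j)·(-2)^(7-j) for j from 0 to 7.
= (-42240) + 236544 + (-413952) + 295680 + (-92400) + 12320 + (-616) + 8 = -4656.

-4656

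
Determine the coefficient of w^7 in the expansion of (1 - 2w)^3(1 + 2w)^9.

4608

Coefficient of w^7 = Σ_{j} C(3,j)·(-2)^j·C(9,7-j)·2^(7-j) for j from 0 to 3.
= 4608 + (-32256) + 48384 + (-16128) = 4608.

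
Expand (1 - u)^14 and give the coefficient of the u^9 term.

The general term is C(14,j)·(1)^j·(-u)^(14-j); the u^9 term has j = 5.
C(14,5) = 2002.
Coefficient = C(14,5) · (-1)^9 = 2002 · (-1) = -2002.

-2002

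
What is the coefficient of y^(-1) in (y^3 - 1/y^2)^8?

-56

General term: C(8,j)·(y^3)^j·(-1/y^2)^(8-j), with y-exponent 3j − 2(8−j) = 5j − 16.
Set 5j − 16 = -1: j = 3.
C(8,3) = 56; 1^3 = 1; (-1)^5 = -1.
Coefficient = 56 · 1 · (-1) = -56.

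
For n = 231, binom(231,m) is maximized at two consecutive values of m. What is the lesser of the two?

115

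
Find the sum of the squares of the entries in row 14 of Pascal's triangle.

40116600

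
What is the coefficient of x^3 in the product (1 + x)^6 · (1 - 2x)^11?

Coefficient of x^3 = Σ_{j} C(6,j)·1^j·C(11,3-j)·(-2)^(3-j) for j from 0 to 3.
= (-1320) + 1320 + (-330) + 20 = -310.

-310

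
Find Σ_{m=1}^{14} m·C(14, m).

114688

Differentiating (1+x)^14 and setting x=1: Σ m·C(14,m) = 14·2^13 = 114688.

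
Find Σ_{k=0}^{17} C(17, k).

Setting x = 1 in (1+x)^17 gives Σ C(17,k) = 2^17 = 131072.

131072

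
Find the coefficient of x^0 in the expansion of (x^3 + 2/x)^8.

1792

General term: C(8,j)·(x^3)^j·(2/x)^(8-j), with x-exponent 3j − 1(8−j) = 4j − 8.
Set 4j − 8 = 0: j = 2.
C(8,2) = 28; 1^2 = 1; 2^6 = 64.
Coefficient = 28 · 1 · 64 = 1792.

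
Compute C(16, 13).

C(16,13) = C(16,3) by symmetry.
C(16,3) = (16·15·14) / 3! = 3360 / 6 = 560.

560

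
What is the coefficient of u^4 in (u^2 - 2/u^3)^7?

General term: C(7,j)·(u^2)^j·(-2/u^3)^(7-j), with u-exponent 2j − 3(7−j) = 5j − 21.
Set 5j − 21 = 4: j = 5.
C(7,5) = 21; 1^5 = 1; (-2)^2 = 4.
Coefficient = 21 · 1 · 4 = 84.

84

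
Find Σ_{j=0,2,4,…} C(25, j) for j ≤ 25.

16777216

Even-j terms of row 25 sum to 2^24 = 16777216.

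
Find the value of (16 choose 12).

C(16,12) = C(16,4) by symmetry.
C(16,4) = (16·15·14·13) / 4! = 43680 / 24 = 1820.

1820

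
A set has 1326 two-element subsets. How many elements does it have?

52

n(n−1)/2 = 1326 ⇒ n(n−1) = 2652. Since 52·51 = 2652, n = 52.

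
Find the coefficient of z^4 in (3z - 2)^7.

-22680

The general term is C(7,j)·(3z)^j·(-2)^(7-j); the z^4 term has j = 4.
C(7,4) = 35.
Coefficient = C(7,4) · 3^4 · (-2)^3 = 35 · 81 · (-8) = -22680.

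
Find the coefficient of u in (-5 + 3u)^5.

9375

The general term is C(5,j)·(-5)^j·(3u)^(5-j); the u^1 term has j = 4.
C(5,4) = 5.
Coefficient = C(5,4) · (-5)^4 · 3^1 = 5 · 625 · 3 = 9375.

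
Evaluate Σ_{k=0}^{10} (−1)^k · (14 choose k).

286

The partial alternating sum Σ_{k=0}^{10} (−1)^k C(14,k) = (−1)^10 C(13,10) = 286.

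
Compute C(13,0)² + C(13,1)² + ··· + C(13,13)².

By Vandermonde's identity, Σ C(13,k)² = C(26,13) = 10400600.

10400600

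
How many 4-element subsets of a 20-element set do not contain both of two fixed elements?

All 4-subsets: C(20,4) = 4845. Those containing both fixed elements: C(18,2) = 153.
4845 − 153 = 4692.

4692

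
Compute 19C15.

3876

C(19,15) = C(19,4) by symmetry.
C(19,4) = (19·18·17·16) / 4! = 93024 / 24 = 3876.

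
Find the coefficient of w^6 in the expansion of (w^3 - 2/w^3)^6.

General term: C(6,j)·(w^3)^j·(-2/w^3)^(6-j), with w-exponent 3j − 3(6−j) = 6j − 18.
Set 6j − 18 = 6: j = 4.
C(6,4) = 15; 1^4 = 1; (-2)^2 = 4.
Coefficient = 15 · 1 · 4 = 60.

60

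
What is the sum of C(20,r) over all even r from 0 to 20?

524288

Half of (1+1)^20 + (1−1)^20 gives the even-index sum: 2^19 = 524288.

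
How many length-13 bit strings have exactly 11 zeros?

Choose the 11 positions: C(13,11) = 78.

78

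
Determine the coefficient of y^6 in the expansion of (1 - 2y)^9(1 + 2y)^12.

Coefficient of y^6 = Σ_{j} C(9,j)·(-2)^j·C(12,6-j)·2^(6-j) for j from 0 to 6.
= 59136 + (-456192) + 1140480 + (-1182720) + 532224 + (-96768) + 5376 = 1536.

1536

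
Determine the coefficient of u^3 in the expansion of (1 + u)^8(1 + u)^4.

220

Coefficient of u^3 = Σ_{j} C(8,j)·C(4,3-j) for j from 0 to 3.
= 4 + 48 + 112 + 56 = 220.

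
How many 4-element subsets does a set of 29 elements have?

C(29,4) = (29·28·27·26) / 4! = 570024 / 24 = 23751.

23751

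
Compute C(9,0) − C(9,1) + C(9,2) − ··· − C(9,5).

The partial alternating sum Σ_{k=0}^{5} (−1)^k C(9,k) = (−1)^5 C(8,5) = -56.

-56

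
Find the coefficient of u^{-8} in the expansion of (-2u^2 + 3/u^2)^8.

81648

General term: C(8,j)·(-2u^2)^j·(3/u^2)^(8-j), with u-exponent 2j − 2(8−j) = 4j − 16.
Set 4j − 16 = -8: j = 2.
C(8,2) = 28; (-2)^2 = 4; 3^6 = 729.
Coefficient = 28 · 4 · 729 = 81648.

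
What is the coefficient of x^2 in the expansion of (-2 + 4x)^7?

The general term is C(7,j)·(-2)^j·(4x)^(7-j); the x^2 term has j = 5.
C(7,5) = 21.
Coefficient = C(7,5) · (-2)^5 · 4^2 = 21 · (-32) · 16 = -10752.

-10752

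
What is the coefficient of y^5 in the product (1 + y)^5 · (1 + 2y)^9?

22363

Coefficient of y^5 = Σ_{j} C(5,j)·1^j·C(9,5-j)·2^(5-j) for j from 0 to 5.
= 4032 + 10080 + 6720 + 1440 + 90 + 1 = 22363.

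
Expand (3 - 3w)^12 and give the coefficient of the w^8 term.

263063295

The general term is C(12,j)·(3)^j·(-3w)^(12-j); the w^8 term has j = 4.
C(12,4) = 495.
Coefficient = C(12,4) · 3^4 · (-3)^8 = 495 · 81 · 6561 = 263063295.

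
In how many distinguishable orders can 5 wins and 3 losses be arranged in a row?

56

Choose positions for the wins: C(8,5) = 56.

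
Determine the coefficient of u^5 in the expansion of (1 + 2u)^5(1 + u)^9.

8378

Coefficient of u^5 = Σ_{j} C(5,j)·2^j·C(9,5-j)·1^(5-j) for j from 0 to 5.
= 126 + 1260 + 3360 + 2880 + 720 + 32 = 8378.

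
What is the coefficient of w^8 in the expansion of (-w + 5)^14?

The general term is C(14,j)·(-w)^j·(5)^(14-j); the w^8 term has j = 8.
C(14,8) = 3003.
Coefficient = C(14,8) · 5^6 = 3003 · 15625 = 46921875.

46921875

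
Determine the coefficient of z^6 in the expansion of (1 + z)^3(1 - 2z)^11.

Coefficient of z^6 = Σ_{j} C(3,j)·1^j·C(11,6-j)·(-2)^(6-j) for j from 0 to 3.
= 29568 + (-44352) + 15840 + (-1320) = -264.

-264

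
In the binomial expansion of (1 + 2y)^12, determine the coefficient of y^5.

25344

The general term is C(12,j)·(1)^j·(2y)^(12-j); the y^5 term has j = 7.
C(12,7) = 792.
Coefficient = C(12,7) · 2^5 = 792 · 32 = 25344.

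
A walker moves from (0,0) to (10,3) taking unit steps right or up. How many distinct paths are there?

286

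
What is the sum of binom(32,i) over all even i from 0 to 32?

2147483648

Half of (1+1)^32 + (1−1)^32 gives the even-index sum: 2^31 = 2147483648.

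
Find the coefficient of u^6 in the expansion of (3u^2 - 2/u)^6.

4860

General term: C(6,j)·(3u^2)^j·(-2/u)^(6-j), with u-exponent 2j − 1(6−j) = 3j − 6.
Set 3j − 6 = 6: j = 4.
C(6,4) = 15; 3^4 = 81; (-2)^2 = 4.
Coefficient = 15 · 81 · 4 = 4860.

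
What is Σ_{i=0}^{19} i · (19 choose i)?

Since i·C(19,i) = 19·C(18,i−1), the sum is 19·2^18 = 19·262144 = 4980736.

4980736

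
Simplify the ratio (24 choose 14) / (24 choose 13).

11/14

C(n,k+1)/C(n,k) = (n−k)/(k+1) = (24−13)/(13+1) = 11/14.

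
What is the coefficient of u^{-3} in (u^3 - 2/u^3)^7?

560

General term: C(7,j)·(u^3)^j·(-2/u^3)^(7-j), with u-exponent 3j − 3(7−j) = 6j − 21.
Set 6j − 21 = -3: j = 3.
C(7,3) = 35; 1^3 = 1; (-2)^4 = 16.
Coefficient = 35 · 1 · 16 = 560.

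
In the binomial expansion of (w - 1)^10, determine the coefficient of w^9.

The general term is C(10,j)·(w)^j·(-1)^(10-j); the w^9 term has j = 9.
C(10,9) = 10.
Coefficient = C(10,9) · (-1)^1 = 10 · (-1) = -10.

-10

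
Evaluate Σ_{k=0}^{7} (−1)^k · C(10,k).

-36

The partial alternating sum Σ_{k=0}^{7} (−1)^k C(10,k) = (−1)^7 C(9,7) = -36.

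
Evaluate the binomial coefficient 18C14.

3060

C(18,14) = C(18,4) by symmetry.
C(18,4) = (18·17·16·15) / 4! = 73440 / 24 = 3060.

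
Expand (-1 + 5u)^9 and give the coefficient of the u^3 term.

The general term is C(9,j)·(-1)^j·(5u)^(9-j); the u^3 term has j = 6.
C(9,6) = 84.
Coefficient = C(9,6) · 5^3 = 84 · 125 = 10500.

10500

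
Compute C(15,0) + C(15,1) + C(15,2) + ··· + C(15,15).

Setting x = 1 in (1+x)^15 gives Σ C(15,j) = 2^15 = 32768.

32768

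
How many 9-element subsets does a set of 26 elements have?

C(26,9) = (26·25·24·23·22·21·20·19·18) / 9! = 1133836704000 / 362880 = 3124550.

3124550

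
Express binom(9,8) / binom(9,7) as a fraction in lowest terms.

1/4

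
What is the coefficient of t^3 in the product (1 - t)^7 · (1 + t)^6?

6

Coefficient of t^3 = Σ_{j} C(7,j)·(-1)^j·C(6,3-j)·1^(3-j) for j from 0 to 3.
= 20 + (-105) + 126 + (-35) = 6.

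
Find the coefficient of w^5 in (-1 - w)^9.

The general term is C(9,j)·(-1)^j·(-w)^(9-j); the w^5 term has j = 4.
C(9,4) = 126.
Coefficient = C(9,4) · (-1)^5 = 126 · (-1) = -126.

-126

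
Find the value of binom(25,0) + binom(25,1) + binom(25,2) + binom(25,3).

1 + 25 + 300 + 2300 = 2626.

2626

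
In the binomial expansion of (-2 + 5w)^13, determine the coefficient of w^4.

-228800000

The general term is C(13,j)·(-2)^j·(5w)^(13-j); the w^4 term has j = 9.
C(13,9) = 715.
Coefficient = C(13,9) · (-2)^9 · 5^4 = 715 · (-512) · 625 = -228800000.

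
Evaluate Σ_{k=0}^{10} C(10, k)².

184756

Σ C(10,k)² is the coefficient of x^10 in (1+x)^10(1+x)^10 = (1+x)^20, i.e. C(20,10) = 184756.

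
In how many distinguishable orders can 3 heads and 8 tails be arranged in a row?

165

Choose positions for the heads: C(11,3) = 165.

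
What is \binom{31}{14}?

C(31,14) = (31·30·29·28·27·26·25·24·23·22·21·20·19·18) / 14! = 23118159385601280000 / 87178291200 = 265182525.

265182525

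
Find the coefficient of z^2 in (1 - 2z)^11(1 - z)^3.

289

Coefficient of z^2 = Σ_{j} C(11,j)·(-2)^j·C(3,2-j)·(-1)^(2-j) for j from 0 to 2.
= 3 + 66 + 220 = 289.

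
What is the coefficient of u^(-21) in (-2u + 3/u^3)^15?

General term: C(15,j)·(-2u)^j·(3/u^3)^(15-j), with u-exponent 1j − 3(15−j) = 4j − 45.
Set 4j − 45 = -21: j = 6.
C(15,6) = 5005; (-2)^6 = 64; 3^9 = 19683.
Coefficient = 5005 · 64 · 19683 = 6304858560.

6304858560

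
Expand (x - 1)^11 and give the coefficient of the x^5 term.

462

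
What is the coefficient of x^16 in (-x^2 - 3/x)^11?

General term: C(11,j)·(-x^2)^j·(-3/x)^(11-j), with x-exponent 2j − 1(11−j) = 3j − 11.
Set 3j − 11 = 16: j = 9.
C(11,9) = 55; (-1)^9 = -1; (-3)^2 = 9.
Coefficient = 55 · (-1) · 9 = -495.

-495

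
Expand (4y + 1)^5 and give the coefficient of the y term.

20

The general term is C(5,j)·(4y)^j·(1)^(5-j); the y^1 term has j = 1.
C(5,1) = 5.
Coefficient = C(5,1) · 4^1 = 5 · 4 = 20.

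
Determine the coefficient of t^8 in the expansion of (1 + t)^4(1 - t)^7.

-11

Coefficient of t^8 = Σ_{j} C(4,j)·1^j·C(7,8-j)·(-1)^(8-j) for j from 1 to 4.
= (-4) + 42 + (-84) + 35 = -11.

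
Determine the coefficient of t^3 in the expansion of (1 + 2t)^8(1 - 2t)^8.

Coefficient of t^3 = Σ_{j} C(8,j)·2^j·C(8,3-j)·(-2)^(3-j) for j from 0 to 3.
= (-448) + 1792 + (-1792) + 448 = 0.

0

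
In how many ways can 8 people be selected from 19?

75582

This is C(19,8) = 75582.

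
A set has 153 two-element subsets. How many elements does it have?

18

n(n−1)/2 = 153 ⇒ n(n−1) = 306. Since 18·17 = 306, n = 18.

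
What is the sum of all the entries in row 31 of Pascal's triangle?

The entries of row 31 sum to 2^31 = 2147483648.

2147483648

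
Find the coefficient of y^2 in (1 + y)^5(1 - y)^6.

-5

Coefficient of y^2 = Σ_{j} C(5,j)·1^j·C(6,2-j)·(-1)^(2-j) for j from 0 to 2.
= 15 + (-30) + 10 = -5.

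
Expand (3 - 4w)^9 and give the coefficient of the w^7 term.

-5308416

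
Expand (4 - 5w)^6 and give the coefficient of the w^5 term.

The general term is C(6,j)·(4)^j·(-5w)^(6-j); the w^5 term has j = 1.
C(6,1) = 6.
Coefficient = C(6,1) · 4^1 · (-5)^5 = 6 · 4 · (-3125) = -75000.

-75000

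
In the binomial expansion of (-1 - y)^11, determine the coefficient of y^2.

-55

The general term is C(11,j)·(-1)^j·(-y)^(11-j); the y^2 term has j = 9.
C(11,9) = 55.
Coefficient = C(11,9) · (-1)^9 = 55 · (-1) = -55.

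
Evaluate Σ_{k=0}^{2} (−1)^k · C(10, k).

36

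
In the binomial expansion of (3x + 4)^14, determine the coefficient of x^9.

40351094784

The general term is C(14,j)·(3x)^j·(4)^(14-j); the x^9 term has j = 9.
C(14,9) = 2002.
Coefficient = C(14,9) · 3^9 · 4^5 = 2002 · 19683 · 1024 = 40351094784.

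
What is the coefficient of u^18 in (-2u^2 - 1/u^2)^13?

General term: C(13,j)·(-2u^2)^j·(-1/u^2)^(13-j), with u-exponent 2j − 2(13−j) = 4j − 26.
Set 4j − 26 = 18: j = 11.
C(13,11) = 78; (-2)^11 = -2048; (-1)^2 = 1.
Coefficient = 78 · (-2048) · 1 = -159744.

-159744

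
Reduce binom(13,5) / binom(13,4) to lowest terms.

9/5

C(n,k+1)/C(n,k) = (n−k)/(k+1) = (13−4)/(4+1) = 9/5.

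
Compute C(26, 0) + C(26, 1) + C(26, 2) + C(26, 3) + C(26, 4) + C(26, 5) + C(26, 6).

313912

1 + 26 + 325 + 2600 + 14950 + 65780 + 230230 = 313912.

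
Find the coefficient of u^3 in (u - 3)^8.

-13608

The general term is C(8,j)·(u)^j·(-3)^(8-j); the u^3 term has j = 3.
C(8,3) = 56.
Coefficient = C(8,3) · (-3)^5 = 56 · (-243) = -13608.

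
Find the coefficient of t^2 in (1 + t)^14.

91

The general term is C(14,j)·(1)^j·(t)^(14-j); the t^2 term has j = 12.
C(14,12) = 91.
Coefficient = C(14,12) = 91.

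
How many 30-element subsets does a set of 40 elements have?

847660528

C(40,30) = C(40,10) by symmetry.
C(40,10) = (40·39·38·37·36·35·34·33·32·31) / 10! = 3075990524006400 / 3628800 = 847660528.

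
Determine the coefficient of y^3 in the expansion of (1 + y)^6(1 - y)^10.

Coefficient of y^3 = Σ_{j} C(6,j)·1^j·C(10,3-j)·(-1)^(3-j) for j from 0 to 3.
= (-120) + 270 + (-150) + 20 = 20.

20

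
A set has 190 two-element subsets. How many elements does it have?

20

n(n−1)/2 = 190 ⇒ n(n−1) = 380. Since 20·19 = 380, n = 20.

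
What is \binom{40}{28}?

5586853480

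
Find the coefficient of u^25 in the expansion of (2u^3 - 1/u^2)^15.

2795520

General term: C(15,j)·(2u^3)^j·(-1/u^2)^(15-j), with u-exponent 3j − 2(15−j) = 5j − 30.
Set 5j − 30 = 25: j = 11.
C(15,11) = 1365; 2^11 = 2048; (-1)^4 = 1.
Coefficient = 1365 · 2048 · 1 = 2795520.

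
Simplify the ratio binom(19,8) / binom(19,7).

3/2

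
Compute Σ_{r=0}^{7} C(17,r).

1 + 17 + 136 + 680 + 2380 + 6188 + 12376 + 19448 = 41226.

41226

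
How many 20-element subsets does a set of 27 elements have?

888030

C(27,20) = C(27,7) by symmetry.
C(27,7) = (27·26·25·24·23·22·21) / 7! = 4475671200 / 5040 = 888030.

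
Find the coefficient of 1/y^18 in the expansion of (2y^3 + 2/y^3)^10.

General term: C(10,j)·(2y^3)^j·(2/y^3)^(10-j), with y-exponent 3j − 3(10−j) = 6j − 30.
Set 6j − 30 = -18: j = 2.
C(10,2) = 45; 2^2 = 4; 2^8 = 256.
Coefficient = 45 · 4 · 256 = 46080.

46080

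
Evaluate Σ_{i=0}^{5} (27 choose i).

1 + 27 + 351 + 2925 + 17550 + 80730 = 101584.

101584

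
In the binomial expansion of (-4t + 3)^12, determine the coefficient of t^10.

The general term is C(12,j)·(-4t)^j·(3)^(12-j); the t^10 term has j = 10.
C(12,10) = 66.
Coefficient = C(12,10) · (-4)^10 · 3^2 = 66 · 1048576 · 9 = 622854144.

622854144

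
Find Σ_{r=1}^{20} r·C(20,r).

10485760

Since r·C(20,r) = 20·C(19,r−1), the sum is 20·2^19 = 20·524288 = 10485760.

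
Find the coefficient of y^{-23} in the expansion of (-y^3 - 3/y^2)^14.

General term: C(14,j)·(-y^3)^j·(-3/y^2)^(14-j), with y-exponent 3j − 2(14−j) = 5j − 28.
Set 5j − 28 = -23: j = 1.
C(14,1) = 14; (-1)^1 = -1; (-3)^13 = -1594323.
Coefficient = 14 · (-1) · (-1594323) = 22320522.

22320522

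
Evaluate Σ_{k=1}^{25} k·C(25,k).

Differentiating (1+x)^25 and setting x=1: Σ k·C(25,k) = 25·2^24 = 419430400.

419430400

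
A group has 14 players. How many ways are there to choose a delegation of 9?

2002

This is C(14,9) = 2002.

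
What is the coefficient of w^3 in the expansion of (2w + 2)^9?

43008

The general term is C(9,j)·(2w)^j·(2)^(9-j); the w^3 term has j = 3.
C(9,3) = 84.
Coefficient = C(9,3) · 2^3 · 2^6 = 84 · 8 · 64 = 43008.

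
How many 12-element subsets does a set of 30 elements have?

C(30,12) = (30·29·28·27·26·25·24·23·22·21·20·19) / 12! = 41430393164160000 / 479001600 = 86493225.

86493225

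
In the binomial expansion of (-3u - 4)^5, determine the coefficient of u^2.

-5760

The general term is C(5,j)·(-3u)^j·(-4)^(5-j); the u^2 term has j = 2.
C(5,2) = 10.
Coefficient = C(5,2) · (-3)^2 · (-4)^3 = 10 · 9 · (-64) = -5760.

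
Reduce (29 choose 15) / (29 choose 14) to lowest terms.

1

C(n,k+1)/C(n,k) = (n−k)/(k+1) = (29−14)/(14+1) = 15/15 = 1.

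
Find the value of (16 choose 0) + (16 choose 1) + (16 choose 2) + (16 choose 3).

697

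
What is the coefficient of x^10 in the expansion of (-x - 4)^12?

1056

The general term is C(12,j)·(-x)^j·(-4)^(12-j); the x^10 term has j = 10.
C(12,10) = 66.
Coefficient = C(12,10) · (-4)^2 = 66 · 16 = 1056.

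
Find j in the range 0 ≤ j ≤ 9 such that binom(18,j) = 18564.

C(18,j) increases on 0 ≤ j ≤ 9. C(18,5) = 8568 and C(18,6) = 18564, so j = 6.

6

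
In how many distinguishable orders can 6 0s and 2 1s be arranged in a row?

28

Choose positions for the 0s: C(8,6) = 28.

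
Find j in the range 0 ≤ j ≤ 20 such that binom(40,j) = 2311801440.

11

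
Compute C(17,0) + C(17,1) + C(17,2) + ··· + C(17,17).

Setting x = 1 in (1+x)^17 gives Σ C(17,r) = 2^17 = 131072.

131072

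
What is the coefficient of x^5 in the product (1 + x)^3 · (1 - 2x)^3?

-12

Coefficient of x^5 = Σ_{j} C(3,j)·1^j·C(3,5-j)·(-2)^(5-j) for j from 2 to 3.
= (-24) + 12 = -12.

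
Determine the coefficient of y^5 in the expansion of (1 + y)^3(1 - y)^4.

-3

Coefficient of y^5 = Σ_{j} C(3,j)·1^j·C(4,5-j)·(-1)^(5-j) for j from 1 to 3.
= 3 + (-12) + 6 = -3.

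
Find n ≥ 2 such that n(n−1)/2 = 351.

n(n−1)/2 = 351 ⇒ n(n−1) = 702. Since 27·26 = 702, n = 27.

27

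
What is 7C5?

21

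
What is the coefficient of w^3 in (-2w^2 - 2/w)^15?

-164003840

General term: C(15,j)·(-2w^2)^j·(-2/w)^(15-j), with w-exponent 2j − 1(15−j) = 3j − 15.
Set 3j − 15 = 3: j = 6.
C(15,6) = 5005; (-2)^6 = 64; (-2)^9 = -512.
Coefficient = 5005 · 64 · (-512) = -164003840.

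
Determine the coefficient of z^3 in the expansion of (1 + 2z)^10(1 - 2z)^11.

80

Coefficient of z^3 = Σ_{j} C(10,j)·2^j·C(11,3-j)·(-2)^(3-j) for j from 0 to 3.
= (-1320) + 4400 + (-3960) + 960 = 80.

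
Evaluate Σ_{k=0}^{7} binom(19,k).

1 + 19 + 171 + 969 + 3876 + 11628 + 27132 + 50388 = 94184.

94184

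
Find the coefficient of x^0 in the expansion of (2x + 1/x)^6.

160

General term: C(6,j)·(2x)^j·(1/x)^(6-j), with x-exponent 1j − 1(6−j) = 2j − 6.
Set 2j − 6 = 0: j = 3.
C(6,3) = 20; 2^3 = 8; 1^3 = 1.
Coefficient = 20 · 8 · 1 = 160.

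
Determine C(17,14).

C(17,14) = C(17,3) by symmetry.
C(17,3) = (17·16·15) / 3! = 4080 / 6 = 680.

680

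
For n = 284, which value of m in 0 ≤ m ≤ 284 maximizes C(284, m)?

142

C(284,m) is maximized at m = 284/2 = 142.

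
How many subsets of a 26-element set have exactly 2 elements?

325

Choose the 2 positions: C(26,2) = 325.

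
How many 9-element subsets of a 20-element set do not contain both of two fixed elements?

136136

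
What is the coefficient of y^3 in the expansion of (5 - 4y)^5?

-16000

The general term is C(5,j)·(5)^j·(-4y)^(5-j); the y^3 term has j = 2.
C(5,2) = 10.
Coefficient = C(5,2) · 5^2 · (-4)^3 = 10 · 25 · (-64) = -16000.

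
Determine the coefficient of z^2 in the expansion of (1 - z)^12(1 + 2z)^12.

42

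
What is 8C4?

C(8,4) = (8·7·6·5) / 4! = 1680 / 24 = 70.

70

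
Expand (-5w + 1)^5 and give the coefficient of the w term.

-25

The general term is C(5,j)·(-5w)^j·(1)^(5-j); the w^1 term has j = 1.
C(5,1) = 5.
Coefficient = C(5,1) · (-5)^1 = 5 · (-5) = -25.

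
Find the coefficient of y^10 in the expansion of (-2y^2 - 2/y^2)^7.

-896

General term: C(7,j)·(-2y^2)^j·(-2/y^2)^(7-j), with y-exponent 2j − 2(7−j) = 4j − 14.
Set 4j − 14 = 10: j = 6.
C(7,6) = 7; (-2)^6 = 64; (-2)^1 = -2.
Coefficient = 7 · 64 · (-2) = -896.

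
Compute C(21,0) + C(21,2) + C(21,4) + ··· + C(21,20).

Half of (1+1)^21 + (1−1)^21 gives the even-index sum: 2^20 = 1048576.

1048576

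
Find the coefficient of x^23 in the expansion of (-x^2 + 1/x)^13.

13

General term: C(13,j)·(-x^2)^j·(1/x)^(13-j), with x-exponent 2j − 1(13−j) = 3j − 13.
Set 3j − 13 = 23: j = 12.
C(13,12) = 13; (-1)^12 = 1; 1^1 = 1.
Coefficient = 13 · 1 · 1 = 13.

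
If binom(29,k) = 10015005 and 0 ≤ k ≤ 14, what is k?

9

C(29,k) increases on 0 ≤ k ≤ 14. C(29,8) = 4292145 and C(29,9) = 10015005, so k = 9.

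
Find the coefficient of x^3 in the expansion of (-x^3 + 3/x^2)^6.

General term: C(6,j)·(-x^3)^j·(3/x^2)^(6-j), with x-exponent 3j − 2(6−j) = 5j − 12.
Set 5j − 12 = 3: j = 3.
C(6,3) = 20; (-1)^3 = -1; 3^3 = 27.
Coefficient = 20 · (-1) · 27 = -540.

-540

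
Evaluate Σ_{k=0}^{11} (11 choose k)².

By Vandermonde's identity, Σ C(11,k)² = C(22,11) = 705432.

705432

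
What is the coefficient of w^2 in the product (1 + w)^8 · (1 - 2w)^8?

12

Coefficient of w^2 = Σ_{j} C(8,j)·1^j·C(8,2-j)·(-2)^(2-j) for j from 0 to 2.
= 112 + (-128) + 28 = 12.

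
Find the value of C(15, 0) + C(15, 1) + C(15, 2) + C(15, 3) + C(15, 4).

1941

1 + 15 + 105 + 455 + 1365 = 1941.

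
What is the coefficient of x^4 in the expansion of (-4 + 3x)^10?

69672960

The general term is C(10,j)·(-4)^j·(3x)^(10-j); the x^4 term has j = 6.
C(10,6) = 210.
Coefficient = C(10,6) · (-4)^6 · 3^4 = 210 · 4096 · 81 = 69672960.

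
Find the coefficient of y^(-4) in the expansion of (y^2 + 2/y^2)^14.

768768

General term: C(14,j)·(y^2)^j·(2/y^2)^(14-j), with y-exponent 2j − 2(14−j) = 4j − 28.
Set 4j − 28 = -4: j = 6.
C(14,6) = 3003; 1^6 = 1; 2^8 = 256.
Coefficient = 3003 · 1 · 256 = 768768.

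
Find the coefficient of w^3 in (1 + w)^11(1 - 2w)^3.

-41

Coefficient of w^3 = Σ_{j} C(11,j)·1^j·C(3,3-j)·(-2)^(3-j) for j from 0 to 3.
= (-8) + 132 + (-330) + 165 = -41.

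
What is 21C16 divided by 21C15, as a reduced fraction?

3/8

C(n,k+1)/C(n,k) = (n−k)/(k+1) = (21−15)/(15+1) = 6/16 = 3/8.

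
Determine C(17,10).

C(17,10) = C(17,7) by symmetry.
C(17,7) = (17·16·15·14·13·12·11) / 7! = 98017920 / 5040 = 19448.

19448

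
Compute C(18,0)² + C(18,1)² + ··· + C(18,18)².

9075135300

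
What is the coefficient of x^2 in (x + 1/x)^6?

15

General term: C(6,j)·(x)^j·(1/x)^(6-j), with x-exponent 1j − 1(6−j) = 2j − 6.
Set 2j − 6 = 2: j = 4.
C(6,4) = 15; 1^4 = 1; 1^2 = 1.
Coefficient = 15 · 1 · 1 = 15.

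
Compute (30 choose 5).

142506

C(30,5) = (30·29·28·27·26) / 5! = 17100720 / 120 = 142506.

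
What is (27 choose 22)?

C(27,22) = C(27,5) by symmetry.
C(27,5) = (27·26·25·24·23) / 5! = 9687600 / 120 = 80730.

80730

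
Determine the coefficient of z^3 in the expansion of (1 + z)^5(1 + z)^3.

56

(1 + z)^5(1 + z)^3 = (1 + z)^8, so the coefficient of z^3 is C(8,3)·1^3 = 56·1 = 56.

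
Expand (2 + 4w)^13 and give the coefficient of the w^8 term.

2699034624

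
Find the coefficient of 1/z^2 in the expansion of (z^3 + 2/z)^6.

192

General term: C(6,j)·(z^3)^j·(2/z)^(6-j), with z-exponent 3j − 1(6−j) = 4j − 6.
Set 4j − 6 = -2: j = 1.
C(6,1) = 6; 1^1 = 1; 2^5 = 32.
Coefficient = 6 · 1 · 32 = 192.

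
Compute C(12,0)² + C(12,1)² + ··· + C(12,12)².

By Vandermonde's identity, Σ C(12,i)² = C(24,12) = 2704156.

2704156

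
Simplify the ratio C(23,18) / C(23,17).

1/3

C(n,k+1)/C(n,k) = (n−k)/(k+1) = (23−17)/(17+1) = 6/18 = 1/3.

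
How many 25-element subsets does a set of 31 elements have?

736281

C(31,25) = C(31,6) by symmetry.
C(31,6) = (31·30·29·28·27·26) / 6! = 530122320 / 720 = 736281.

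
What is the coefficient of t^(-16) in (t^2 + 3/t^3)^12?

3247695

General term: C(12,j)·(t^2)^j·(3/t^3)^(12-j), with t-exponent 2j − 3(12−j) = 5j − 36.
Set 5j − 36 = -16: j = 4.
C(12,4) = 495; 1^4 = 1; 3^8 = 6561.
Coefficient = 495 · 1 · 6561 = 3247695.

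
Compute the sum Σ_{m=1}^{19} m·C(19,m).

Since m·C(19,m) = 19·C(18,m−1), the sum is 19·2^18 = 19·262144 = 4980736.

4980736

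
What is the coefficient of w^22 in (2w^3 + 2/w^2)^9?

General term: C(9,j)·(2w^3)^j·(2/w^2)^(9-j), with w-exponent 3j − 2(9−j) = 5j − 18.
Set 5j − 18 = 22: j = 8.
C(9,8) = 9; 2^8 = 256; 2^1 = 2.
Coefficient = 9 · 256 · 2 = 4608.

4608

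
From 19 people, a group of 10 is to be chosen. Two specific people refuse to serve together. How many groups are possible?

All 10-subsets: C(19,10) = 92378. Those containing both fixed elements: C(17,8) = 24310.
92378 − 24310 = 68068.

68068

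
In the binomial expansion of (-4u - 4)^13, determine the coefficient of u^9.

-47982837760

The general term is C(13,j)·(-4u)^j·(-4)^(13-j); the u^9 term has j = 9.
C(13,9) = 715.
Coefficient = C(13,9) · (-4)^9 · (-4)^4 = 715 · (-262144) · 256 = -47982837760.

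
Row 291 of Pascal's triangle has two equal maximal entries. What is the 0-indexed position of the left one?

For odd n = 291, C(291,i) peaks at i = (n−1)/2 and (n+1)/2; the smaller is 145.

145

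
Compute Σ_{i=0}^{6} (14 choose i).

1 + 14 + 91 + 364 + 1001 + 2002 + 3003 = 6476.

6476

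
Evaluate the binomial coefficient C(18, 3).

816

C(18,3) = (18·17·16) / 3! = 4896 / 6 = 816.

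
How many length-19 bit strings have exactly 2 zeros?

Choose the 2 positions: C(19,2) = 171.

171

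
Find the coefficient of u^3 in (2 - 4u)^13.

-18743296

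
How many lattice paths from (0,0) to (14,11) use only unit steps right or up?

4457400

Each path is a sequence of 25 steps with 14 rights: C(25,14) = 4457400.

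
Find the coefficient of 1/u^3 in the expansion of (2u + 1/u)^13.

General term: C(13,j)·(2u)^j·(1/u)^(13-j), with u-exponent 1j − 1(13−j) = 2j − 13.
Set 2j − 13 = -3: j = 5.
C(13,5) = 1287; 2^5 = 32; 1^8 = 1.
Coefficient = 1287 · 32 · 1 = 41184.

41184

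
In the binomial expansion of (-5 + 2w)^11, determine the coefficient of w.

214843750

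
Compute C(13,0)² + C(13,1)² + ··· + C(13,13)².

10400600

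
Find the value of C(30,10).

30045015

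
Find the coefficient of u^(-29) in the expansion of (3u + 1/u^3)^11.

General term: C(11,j)·(3u)^j·(1/u^3)^(11-j), with u-exponent 1j − 3(11−j) = 4j − 33.
Set 4j − 33 = -29: j = 1.
C(11,1) = 11; 3^1 = 3; 1^10 = 1.
Coefficient = 11 · 3 · 1 = 33.

33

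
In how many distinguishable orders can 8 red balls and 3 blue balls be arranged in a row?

165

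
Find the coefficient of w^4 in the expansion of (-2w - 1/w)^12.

126720

General term: C(12,j)·(-2w)^j·(-1/w)^(12-j), with w-exponent 1j − 1(12−j) = 2j − 12.
Set 2j − 12 = 4: j = 8.
C(12,8) = 495; (-2)^8 = 256; (-1)^4 = 1.
Coefficient = 495 · 256 · 1 = 126720.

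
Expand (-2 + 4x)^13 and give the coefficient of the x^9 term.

2998927360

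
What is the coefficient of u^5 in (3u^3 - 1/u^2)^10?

General term: C(10,j)·(3u^3)^j·(-1/u^2)^(10-j), with u-exponent 3j − 2(10−j) = 5j − 20.
Set 5j − 20 = 5: j = 5.
C(10,5) = 252; 3^5 = 243; (-1)^5 = -1.
Coefficient = 252 · 243 · (-1) = -61236.

-61236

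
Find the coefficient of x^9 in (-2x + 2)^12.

The general term is C(12,j)·(-2x)^j·(2)^(12-j); the x^9 term has j = 9.
C(12,9) = 220.
Coefficient = C(12,9) · (-2)^9 · 2^3 = 220 · (-512) · 8 = -901120.

-901120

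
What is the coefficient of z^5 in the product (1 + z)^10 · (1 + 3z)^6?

58140

Coefficient of z^5 = Σ_{j} C(10,j)·1^j·C(6,5-j)·3^(5-j) for j from 0 to 5.
= 1458 + 12150 + 24300 + 16200 + 3780 + 252 = 58140.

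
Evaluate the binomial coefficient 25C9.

2042975

C(25,9) = (25·24·23·22·21·20·19·18·17) / 9! = 741354768000 / 362880 = 2042975.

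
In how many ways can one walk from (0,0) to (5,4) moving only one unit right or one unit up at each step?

126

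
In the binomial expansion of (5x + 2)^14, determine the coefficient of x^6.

12012000000

The general term is C(14,j)·(5x)^j·(2)^(14-j); the x^6 term has j = 6.
C(14,6) = 3003.
Coefficient = C(14,6) · 5^6 · 2^8 = 3003 · 15625 · 256 = 12012000000.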